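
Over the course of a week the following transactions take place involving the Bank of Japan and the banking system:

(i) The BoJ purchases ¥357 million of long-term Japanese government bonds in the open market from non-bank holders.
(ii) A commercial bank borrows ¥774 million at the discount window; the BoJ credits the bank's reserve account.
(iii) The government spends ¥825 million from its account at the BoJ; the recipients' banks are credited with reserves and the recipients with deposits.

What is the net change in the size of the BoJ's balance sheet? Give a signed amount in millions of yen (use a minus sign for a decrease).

Asset purchase (from non-banks) ¥357 million: a BoJ asset is acquired → +¥357M.
Discount-window loan ¥774 million: a BoJ asset is acquired → +¥774M.
Government spending ¥825 million: only the composition of liabilities changes → 0.
Net: 357 + 774 + 0 = +¥1131 million.

+¥1131 million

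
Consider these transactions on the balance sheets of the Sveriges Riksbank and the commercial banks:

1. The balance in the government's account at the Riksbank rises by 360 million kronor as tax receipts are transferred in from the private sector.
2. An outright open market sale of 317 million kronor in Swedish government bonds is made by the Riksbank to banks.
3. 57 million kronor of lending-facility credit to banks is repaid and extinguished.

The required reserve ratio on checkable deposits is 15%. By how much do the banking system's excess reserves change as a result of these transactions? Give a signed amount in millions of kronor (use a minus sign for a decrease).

-680 million

Government account inflow 360 million kronor: reserves −360M, deposits −360M.
OMO sale (to banks) 317 million kronor: reserves −317M, deposits 0.
Discount-window repayment 57 million kronor: reserves −57M, deposits 0.
Totals: Δreserves = −734M, Δdeposits = −360M.
Δrequired reserves = 15% × −360M = −54M.
Δexcess reserves = Δreserves − Δrequired = −734M − (−54M) = -680 million.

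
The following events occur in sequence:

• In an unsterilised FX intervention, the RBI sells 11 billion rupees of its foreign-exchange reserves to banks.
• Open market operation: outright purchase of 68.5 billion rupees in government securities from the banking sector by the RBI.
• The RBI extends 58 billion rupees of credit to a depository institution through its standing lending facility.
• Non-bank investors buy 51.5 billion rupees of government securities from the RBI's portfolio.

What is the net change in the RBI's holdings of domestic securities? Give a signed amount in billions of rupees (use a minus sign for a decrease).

FX sale 11 billion rupees: the RBI's securities portfolio is untouched → 0.
OMO purchase (from banks) 68.5 billion rupees: securities added to the RBI's portfolio → +68.5B.
Discount-window loan 58 billion rupees: the RBI's securities portfolio is untouched → 0.
Asset sale (to non-banks) 51.5 billion rupees: securities removed from the RBI's portfolio → −51.5B.
Net: 0 + 68.5 + 0 − 51.5 = +17 billion.

+17 billion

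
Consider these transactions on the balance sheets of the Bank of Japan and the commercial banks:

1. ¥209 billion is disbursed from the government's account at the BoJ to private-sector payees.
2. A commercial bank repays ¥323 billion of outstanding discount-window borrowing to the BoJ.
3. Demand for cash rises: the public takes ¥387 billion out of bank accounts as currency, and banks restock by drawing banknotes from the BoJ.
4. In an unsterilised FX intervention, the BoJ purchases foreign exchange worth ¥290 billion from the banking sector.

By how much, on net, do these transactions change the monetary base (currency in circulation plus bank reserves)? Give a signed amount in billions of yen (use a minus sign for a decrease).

Government spending ¥209 billion: a non-base liability converts back to reserves → +¥209B.
Discount-window repayment ¥323 billion: BoJ balance sheet contracts → −¥323B.
Currency withdrawal ¥387 billion: just a shift between currency and reserves — both are base money → 0.
FX purchase ¥290 billion: BoJ balance sheet expands → +¥290B.
Net: 209 − 323 + 0 + 290 = +¥176 billion.

+¥176 billion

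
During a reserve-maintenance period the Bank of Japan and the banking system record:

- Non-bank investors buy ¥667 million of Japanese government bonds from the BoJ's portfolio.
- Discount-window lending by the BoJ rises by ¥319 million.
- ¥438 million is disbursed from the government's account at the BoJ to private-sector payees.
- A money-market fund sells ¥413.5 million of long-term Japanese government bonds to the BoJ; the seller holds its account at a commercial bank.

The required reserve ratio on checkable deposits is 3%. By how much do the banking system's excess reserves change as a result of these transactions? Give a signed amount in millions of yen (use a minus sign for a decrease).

Asset sale (to non-banks) ¥667 million: reserves −¥667M, deposits −¥667M.
Discount-window loan ¥319 million: reserves +¥319M, deposits 0.
Government spending ¥438 million: reserves +¥438M, deposits +¥438M.
Asset purchase (from non-banks) ¥413.5 million: reserves +¥413.5M, deposits +¥413.5M.
Totals: Δreserves = +¥503.5M, Δdeposits = +¥184.5M.
Δrequired reserves = 3% × +¥184.5M = +¥5.535M.
Δexcess reserves = Δreserves − Δrequired = +¥503.5M − (+¥5.535M) = +¥497.965 million.

+¥497.965 million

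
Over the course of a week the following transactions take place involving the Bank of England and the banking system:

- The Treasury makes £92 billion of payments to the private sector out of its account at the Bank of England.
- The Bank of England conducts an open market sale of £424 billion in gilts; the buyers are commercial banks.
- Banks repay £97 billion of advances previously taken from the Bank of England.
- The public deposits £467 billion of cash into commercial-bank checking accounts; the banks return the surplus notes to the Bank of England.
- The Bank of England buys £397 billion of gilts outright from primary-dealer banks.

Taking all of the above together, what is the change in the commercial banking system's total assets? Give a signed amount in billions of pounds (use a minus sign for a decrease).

+£462 billion

Bank of England balance sheet:
  Assets:      Securities −£27B, Loans to banks −£97B
  Liabilities: Bank reserves +£435B, Currency in circulation −£467B, Government deposits −£92B
Commercial banking system:
  Assets:      Reserves at CB +£435B, Securities +£27B
  Liabilities: Checkable deposits +£559B, Borrowings from CB −£97B
Change in total bank assets = +£462 billion.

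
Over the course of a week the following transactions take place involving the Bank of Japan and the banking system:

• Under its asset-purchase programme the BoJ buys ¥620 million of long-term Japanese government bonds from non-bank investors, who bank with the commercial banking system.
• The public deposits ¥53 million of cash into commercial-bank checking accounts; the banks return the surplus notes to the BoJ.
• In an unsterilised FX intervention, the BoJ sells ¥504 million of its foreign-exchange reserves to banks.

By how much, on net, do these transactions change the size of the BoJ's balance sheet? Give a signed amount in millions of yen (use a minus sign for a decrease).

+¥116 million

Asset purchase (from non-banks) ¥620 million: a BoJ asset is acquired → +¥620M.
Currency deposit ¥53 million: only the composition of liabilities changes → 0.
FX sale ¥504 million: a BoJ asset is shed → −¥504M.
Net: 620 + 0 − 504 = +¥116 million.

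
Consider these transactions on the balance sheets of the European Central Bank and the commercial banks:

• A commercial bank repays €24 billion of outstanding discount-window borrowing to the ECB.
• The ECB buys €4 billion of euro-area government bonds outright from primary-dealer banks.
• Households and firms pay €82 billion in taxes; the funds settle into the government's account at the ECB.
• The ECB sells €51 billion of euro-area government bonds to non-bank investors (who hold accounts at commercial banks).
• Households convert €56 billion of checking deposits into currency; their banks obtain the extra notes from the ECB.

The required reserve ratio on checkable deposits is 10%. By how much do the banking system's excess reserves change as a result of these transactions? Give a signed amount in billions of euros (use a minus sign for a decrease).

-€190.1 billion

Discount-window repayment €24 billion: reserves −€24B, deposits 0.
OMO purchase (from banks) €4 billion: reserves +€4B, deposits 0.
Government account inflow €82 billion: reserves −€82B, deposits −€82B.
Asset sale (to non-banks) €51 billion: reserves −€51B, deposits −€51B.
Currency withdrawal €56 billion: reserves −€56B, deposits −€56B.
Totals: Δreserves = −€209B, Δdeposits = −€189B.
Δrequired reserves = 10% × −€189B = −€18.9B.
Δexcess reserves = Δreserves − Δrequired = −€209B − (−€18.9B) = -€190.1 billion.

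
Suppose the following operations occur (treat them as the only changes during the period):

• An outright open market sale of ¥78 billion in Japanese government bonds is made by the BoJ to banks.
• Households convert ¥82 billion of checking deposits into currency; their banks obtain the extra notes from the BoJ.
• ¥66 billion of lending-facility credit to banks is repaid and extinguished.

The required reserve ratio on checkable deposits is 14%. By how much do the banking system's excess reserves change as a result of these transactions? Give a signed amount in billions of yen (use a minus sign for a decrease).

-¥214.52 billion

OMO sale (to banks) ¥78 billion: reserves −¥78B, deposits 0.
Currency withdrawal ¥82 billion: reserves −¥82B, deposits −¥82B.
Discount-window repayment ¥66 billion: reserves −¥66B, deposits 0.
Totals: Δreserves = −¥226B, Δdeposits = −¥82B.
Δrequired reserves = 14% × −¥82B = −¥11.48B.
Δexcess reserves = Δreserves − Δrequired = −¥226B − (−¥11.48B) = -¥214.52 billion.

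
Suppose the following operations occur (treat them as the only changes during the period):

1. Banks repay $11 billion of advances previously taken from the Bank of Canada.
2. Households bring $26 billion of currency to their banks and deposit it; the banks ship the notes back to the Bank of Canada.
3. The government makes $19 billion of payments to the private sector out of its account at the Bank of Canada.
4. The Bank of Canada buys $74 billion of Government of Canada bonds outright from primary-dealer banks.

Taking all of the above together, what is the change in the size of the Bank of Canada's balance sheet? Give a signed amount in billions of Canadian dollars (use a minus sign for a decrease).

+$63 billion

Bank of Canada balance sheet:
  Assets:      Securities +$74B, Loans to banks −$11B
  Liabilities: Bank reserves +$108B, Currency in circulation −$26B, Government deposits −$19B
Commercial banking system:
  Assets:      Reserves at CB +$108B, Securities −$74B
  Liabilities: Checkable deposits +$45B, Borrowings from CB −$11B
Change in total Bank of Canada assets = +$63 billion.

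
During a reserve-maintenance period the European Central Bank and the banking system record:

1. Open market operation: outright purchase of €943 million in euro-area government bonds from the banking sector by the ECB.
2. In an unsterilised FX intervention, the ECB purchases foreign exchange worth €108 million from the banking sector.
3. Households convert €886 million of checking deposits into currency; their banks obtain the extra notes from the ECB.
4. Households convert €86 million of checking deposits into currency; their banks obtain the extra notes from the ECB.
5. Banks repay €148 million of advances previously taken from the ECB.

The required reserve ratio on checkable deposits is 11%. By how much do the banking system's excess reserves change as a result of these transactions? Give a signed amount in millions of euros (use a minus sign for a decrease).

OMO purchase (from banks) €943 million: reserves +€943M, deposits 0.
FX purchase €108 million: reserves +€108M, deposits 0.
Currency withdrawal €886 million: reserves −€886M, deposits −€886M.
Currency withdrawal €86 million: reserves −€86M, deposits −€86M.
Discount-window repayment €148 million: reserves −€148M, deposits 0.
Totals: Δreserves = −€69M, Δdeposits = −€972M.
Δrequired reserves = 11% × −€972M = −€106.92M.
Δexcess reserves = Δreserves − Δrequired = −€69M − (−€106.92M) = +€37.92 million.

+€37.92 million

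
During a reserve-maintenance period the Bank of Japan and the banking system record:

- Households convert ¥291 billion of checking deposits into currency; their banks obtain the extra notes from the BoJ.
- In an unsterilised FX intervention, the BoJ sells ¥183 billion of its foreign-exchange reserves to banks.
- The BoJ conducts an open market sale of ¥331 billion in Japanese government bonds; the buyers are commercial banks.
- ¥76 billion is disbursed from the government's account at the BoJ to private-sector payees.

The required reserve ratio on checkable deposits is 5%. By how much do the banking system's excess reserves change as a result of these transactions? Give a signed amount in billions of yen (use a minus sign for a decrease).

-¥718.25 billion

Currency withdrawal ¥291 billion: reserves −¥291B, deposits −¥291B.
FX sale ¥183 billion: reserves −¥183B, deposits 0.
OMO sale (to banks) ¥331 billion: reserves −¥331B, deposits 0.
Government spending ¥76 billion: reserves +¥76B, deposits +¥76B.
Totals: Δreserves = −¥729B, Δdeposits = −¥215B.
Δrequired reserves = 5% × −¥215B = −¥10.75B.
Δexcess reserves = Δreserves − Δrequired = −¥729B − (−¥10.75B) = -¥718.25 billion.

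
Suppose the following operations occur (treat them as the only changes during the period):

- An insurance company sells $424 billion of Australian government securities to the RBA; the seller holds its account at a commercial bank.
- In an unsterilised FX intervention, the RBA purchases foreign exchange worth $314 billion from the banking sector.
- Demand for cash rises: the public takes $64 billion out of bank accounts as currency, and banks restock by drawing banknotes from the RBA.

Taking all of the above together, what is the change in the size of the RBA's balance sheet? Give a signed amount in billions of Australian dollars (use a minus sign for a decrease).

Asset purchase (from non-banks) $424 billion: an RBA asset is acquired → +$424B.
FX purchase $314 billion: an RBA asset is acquired → +$314B.
Currency withdrawal $64 billion: only the composition of liabilities changes → 0.
Net: 424 + 314 + 0 = +$738 billion.

+$738 billion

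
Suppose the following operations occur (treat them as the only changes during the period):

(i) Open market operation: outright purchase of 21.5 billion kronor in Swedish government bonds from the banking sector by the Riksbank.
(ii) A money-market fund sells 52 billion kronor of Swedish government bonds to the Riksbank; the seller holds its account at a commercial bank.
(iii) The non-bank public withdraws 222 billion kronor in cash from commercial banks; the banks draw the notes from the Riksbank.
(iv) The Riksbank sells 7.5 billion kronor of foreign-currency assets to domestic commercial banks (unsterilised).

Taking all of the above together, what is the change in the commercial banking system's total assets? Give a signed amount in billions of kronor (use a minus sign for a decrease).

Riksbank balance sheet:
  Assets:      Securities +73.5B, Foreign assets −7.5B
  Liabilities: Bank reserves −156B, Currency in circulation +222B
Commercial banking system:
  Assets:      Reserves at CB −156B, Securities −21.5B, Foreign assets +7.5B
  Liabilities: Checkable deposits −170B
Change in total bank assets = -170 billion.

-170 billion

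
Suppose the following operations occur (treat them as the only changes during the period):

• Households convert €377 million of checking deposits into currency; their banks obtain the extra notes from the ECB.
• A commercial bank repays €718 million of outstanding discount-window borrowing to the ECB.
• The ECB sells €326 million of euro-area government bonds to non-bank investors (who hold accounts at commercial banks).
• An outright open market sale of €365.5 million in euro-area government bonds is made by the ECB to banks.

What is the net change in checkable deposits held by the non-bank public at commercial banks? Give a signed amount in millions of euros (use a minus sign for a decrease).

-€703 million

Currency withdrawal €377 million: non-bank counterparties' bank balances fall → −€377M.
Discount-window repayment €718 million: the counterparty is a bank, so public deposits are unchanged → 0.
Asset sale (to non-banks) €326 million: non-bank counterparties' bank balances fall → −€326M.
OMO sale (to banks) €365.5 million: the counterparty is a bank, so public deposits are unchanged → 0.
Net: −377 + 0 − 326 + 0 = -€703 million.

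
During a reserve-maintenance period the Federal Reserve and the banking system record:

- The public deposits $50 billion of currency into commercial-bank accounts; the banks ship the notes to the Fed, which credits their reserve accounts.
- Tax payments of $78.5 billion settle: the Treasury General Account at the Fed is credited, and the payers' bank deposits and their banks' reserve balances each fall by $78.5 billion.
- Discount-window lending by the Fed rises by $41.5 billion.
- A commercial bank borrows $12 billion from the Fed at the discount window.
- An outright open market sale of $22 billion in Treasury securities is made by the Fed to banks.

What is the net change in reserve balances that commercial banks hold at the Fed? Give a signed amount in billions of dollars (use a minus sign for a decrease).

+$3 billion

Currency deposit $50 billion: returned notes are swapped for reserve credit → +$50B.
Government account inflow $78.5 billion: funds move from bank reserves into the government account → −$78.5B.
Discount-window loan $41.5 billion: the loan is credited to the bank's reserve account → +$41.5B.
Discount-window loan $12 billion: the loan is credited to the bank's reserve account → +$12B.
OMO sale (to banks) $22 billion: the buying banks pay out of their reserve balances → −$22B.
Net: 50 − 78.5 + 41.5 + 12 − 22 = +$3 billion.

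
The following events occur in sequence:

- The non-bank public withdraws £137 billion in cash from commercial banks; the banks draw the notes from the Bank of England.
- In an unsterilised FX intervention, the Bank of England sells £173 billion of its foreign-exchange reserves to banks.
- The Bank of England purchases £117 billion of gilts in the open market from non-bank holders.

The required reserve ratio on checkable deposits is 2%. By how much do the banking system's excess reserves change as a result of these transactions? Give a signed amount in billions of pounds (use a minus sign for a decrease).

-£192.6 billion

Currency withdrawal £137 billion: reserves −£137B, deposits −£137B.
FX sale £173 billion: reserves −£173B, deposits 0.
Asset purchase (from non-banks) £117 billion: reserves +£117B, deposits +£117B.
Totals: Δreserves = −£193B, Δdeposits = −£20B.
Δrequired reserves = 2% × −£20B = −£0.4B.
Δexcess reserves = Δreserves − Δrequired = −£193B − (−£0.4B) = -£192.6 billion.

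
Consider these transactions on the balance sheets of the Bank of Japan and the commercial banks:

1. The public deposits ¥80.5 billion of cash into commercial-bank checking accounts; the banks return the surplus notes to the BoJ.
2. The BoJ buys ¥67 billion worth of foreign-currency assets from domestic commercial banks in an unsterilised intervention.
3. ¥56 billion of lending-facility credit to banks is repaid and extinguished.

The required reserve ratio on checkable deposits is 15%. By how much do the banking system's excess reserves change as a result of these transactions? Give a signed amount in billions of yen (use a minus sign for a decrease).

Currency deposit ¥80.5 billion: reserves +¥80.5B, deposits +¥80.5B.
FX purchase ¥67 billion: reserves +¥67B, deposits 0.
Discount-window repayment ¥56 billion: reserves −¥56B, deposits 0.
Totals: Δreserves = +¥91.5B, Δdeposits = +¥80.5B.
Δrequired reserves = 15% × +¥80.5B = +¥12.075B.
Δexcess reserves = Δreserves − Δrequired = +¥91.5B − (+¥12.075B) = +¥79.425 billion.

+¥79.425 billion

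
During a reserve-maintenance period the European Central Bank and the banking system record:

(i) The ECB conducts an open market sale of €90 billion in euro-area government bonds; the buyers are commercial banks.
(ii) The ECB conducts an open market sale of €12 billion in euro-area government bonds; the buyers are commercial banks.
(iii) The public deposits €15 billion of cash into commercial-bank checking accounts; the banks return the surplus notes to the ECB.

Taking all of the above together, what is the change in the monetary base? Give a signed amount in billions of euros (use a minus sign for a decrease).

-€102 billion

OMO sale (to banks) €90 billion: ECB balance sheet contracts → −€90B.
OMO sale (to banks) €12 billion: ECB balance sheet contracts → −€12B.
Currency deposit €15 billion: just a shift between currency and reserves — both are base money → 0.
Net: −90 − 12 + 0 = -€102 billion.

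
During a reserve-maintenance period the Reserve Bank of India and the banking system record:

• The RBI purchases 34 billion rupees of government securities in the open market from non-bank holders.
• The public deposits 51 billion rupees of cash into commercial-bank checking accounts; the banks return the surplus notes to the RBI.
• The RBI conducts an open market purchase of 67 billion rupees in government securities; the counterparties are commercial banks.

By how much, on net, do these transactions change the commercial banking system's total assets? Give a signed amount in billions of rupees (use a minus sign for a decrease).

Asset purchase (from non-banks) 34 billion rupees: bank balance sheets expand → +34B.
Currency deposit 51 billion rupees: bank balance sheets expand → +51B.
OMO purchase (from banks) 67 billion rupees: just an asset swap on bank balance sheets → 0.
Net: 34 + 51 + 0 = +85 billion.

+85 billion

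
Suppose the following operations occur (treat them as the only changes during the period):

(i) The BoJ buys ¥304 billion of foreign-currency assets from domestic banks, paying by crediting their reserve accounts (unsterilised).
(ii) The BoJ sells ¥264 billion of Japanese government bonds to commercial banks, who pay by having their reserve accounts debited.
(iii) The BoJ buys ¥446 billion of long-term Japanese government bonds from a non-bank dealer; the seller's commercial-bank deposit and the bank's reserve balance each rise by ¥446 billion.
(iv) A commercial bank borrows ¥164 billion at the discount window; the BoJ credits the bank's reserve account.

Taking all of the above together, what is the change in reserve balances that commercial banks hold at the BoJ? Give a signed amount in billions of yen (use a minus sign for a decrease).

BoJ balance sheet:
  Assets:      Securities +¥182B, Loans to banks +¥164B, Foreign assets +¥304B
  Liabilities: Bank reserves +¥650B
So the change in reserve balances that commercial banks hold at the BoJ is +¥650 billion.

+¥650 billion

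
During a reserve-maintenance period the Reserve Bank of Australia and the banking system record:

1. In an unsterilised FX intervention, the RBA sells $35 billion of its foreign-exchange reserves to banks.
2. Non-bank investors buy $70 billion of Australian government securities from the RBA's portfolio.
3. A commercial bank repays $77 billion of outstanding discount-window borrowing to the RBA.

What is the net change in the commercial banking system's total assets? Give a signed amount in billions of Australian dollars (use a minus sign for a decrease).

-$147 billion

FX sale $35 billion: just an asset swap on bank balance sheets → 0.
Asset sale (to non-banks) $70 billion: bank balance sheets shrink → −$70B.
Discount-window repayment $77 billion: bank balance sheets shrink → −$77B.
Net: 0 − 70 − 77 = -$147 billion.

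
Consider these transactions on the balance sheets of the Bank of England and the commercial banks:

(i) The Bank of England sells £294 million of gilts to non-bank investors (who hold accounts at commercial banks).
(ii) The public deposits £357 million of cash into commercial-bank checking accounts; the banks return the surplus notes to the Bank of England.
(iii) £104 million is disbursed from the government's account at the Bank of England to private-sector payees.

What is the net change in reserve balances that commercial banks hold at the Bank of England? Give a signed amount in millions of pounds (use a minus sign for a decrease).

Bank of England balance sheet:
  Assets:      Securities −£294M
  Liabilities: Bank reserves +£167M, Currency in circulation −£357M, Government deposits −£104M
Commercial banking system:
  Assets:      Reserves at CB +£167M
  Liabilities: Checkable deposits +£167M
So the change in reserve balances that commercial banks hold at the Bank of England is +£167 million.

+£167 million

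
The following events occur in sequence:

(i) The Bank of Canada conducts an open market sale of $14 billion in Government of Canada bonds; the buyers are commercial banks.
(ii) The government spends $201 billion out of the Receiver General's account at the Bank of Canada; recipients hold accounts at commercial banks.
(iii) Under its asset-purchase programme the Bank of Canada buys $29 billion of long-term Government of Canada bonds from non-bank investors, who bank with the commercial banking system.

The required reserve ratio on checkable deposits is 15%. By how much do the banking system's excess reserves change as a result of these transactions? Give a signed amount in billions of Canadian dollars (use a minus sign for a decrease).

+$181.5 billion

OMO sale (to banks) $14 billion: reserves −$14B, deposits 0.
Government spending $201 billion: reserves +$201B, deposits +$201B.
Asset purchase (from non-banks) $29 billion: reserves +$29B, deposits +$29B.
Totals: Δreserves = +$216B, Δdeposits = +$230B.
Δrequired reserves = 15% × +$230B = +$34.5B.
Δexcess reserves = Δreserves − Δrequired = +$216B − (+$34.5B) = +$181.5 billion.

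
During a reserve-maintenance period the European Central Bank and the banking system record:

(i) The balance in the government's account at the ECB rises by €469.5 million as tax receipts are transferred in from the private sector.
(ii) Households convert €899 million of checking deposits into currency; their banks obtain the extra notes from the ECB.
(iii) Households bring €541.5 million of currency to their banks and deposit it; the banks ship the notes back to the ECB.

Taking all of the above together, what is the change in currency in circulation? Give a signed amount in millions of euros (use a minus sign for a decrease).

Government account inflow €469.5 million: no currency enters or leaves circulation → 0.
Currency withdrawal €899 million: notes leave the central bank → +€899M.
Currency deposit €541.5 million: notes return to the central bank → −€541.5M.
Net: 0 + 899 − 541.5 = +€357.5 million.

+€357.5 million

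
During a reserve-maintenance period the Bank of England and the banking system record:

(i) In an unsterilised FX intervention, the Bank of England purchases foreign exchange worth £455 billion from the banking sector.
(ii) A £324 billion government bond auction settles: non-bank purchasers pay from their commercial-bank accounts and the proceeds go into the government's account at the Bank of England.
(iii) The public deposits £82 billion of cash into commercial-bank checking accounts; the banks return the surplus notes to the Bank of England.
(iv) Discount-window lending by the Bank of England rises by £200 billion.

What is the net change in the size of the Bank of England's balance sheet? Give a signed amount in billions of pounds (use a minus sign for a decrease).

FX purchase £455 billion: a Bank of England asset is acquired → +£455B.
Government account inflow £324 billion: only the composition of liabilities changes → 0.
Currency deposit £82 billion: only the composition of liabilities changes → 0.
Discount-window loan £200 billion: a Bank of England asset is acquired → +£200B.
Net: 455 + 0 + 0 + 200 = +£655 billion.

+£655 billion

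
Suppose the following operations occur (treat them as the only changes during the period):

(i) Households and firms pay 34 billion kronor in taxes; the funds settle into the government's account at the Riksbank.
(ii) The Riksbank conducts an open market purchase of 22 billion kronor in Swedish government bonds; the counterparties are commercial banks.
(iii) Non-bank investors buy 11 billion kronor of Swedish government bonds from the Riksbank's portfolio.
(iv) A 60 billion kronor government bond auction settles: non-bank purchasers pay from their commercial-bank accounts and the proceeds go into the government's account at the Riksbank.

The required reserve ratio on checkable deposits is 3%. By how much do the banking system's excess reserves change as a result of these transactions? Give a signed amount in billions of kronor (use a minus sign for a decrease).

-79.85 billion

Government account inflow 34 billion kronor: reserves −34B, deposits −34B.
OMO purchase (from banks) 22 billion kronor: reserves +22B, deposits 0.
Asset sale (to non-banks) 11 billion kronor: reserves −11B, deposits −11B.
Government account inflow 60 billion kronor: reserves −60B, deposits −60B.
Totals: Δreserves = −83B, Δdeposits = −105B.
Δrequired reserves = 3% × −105B = −3.15B.
Δexcess reserves = Δreserves − Δrequired = −83B − (−3.15B) = -79.85 billion.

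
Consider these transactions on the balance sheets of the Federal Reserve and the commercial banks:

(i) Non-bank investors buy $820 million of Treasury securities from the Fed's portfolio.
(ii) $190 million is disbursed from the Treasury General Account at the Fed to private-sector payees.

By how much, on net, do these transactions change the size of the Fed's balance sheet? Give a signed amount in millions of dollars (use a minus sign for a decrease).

Asset sale (to non-banks) $820 million: a Fed asset is shed → −$820M.
Government spending $190 million: only the composition of liabilities changes → 0.
Net: −820 + 0 = -$820 million.

-$820 million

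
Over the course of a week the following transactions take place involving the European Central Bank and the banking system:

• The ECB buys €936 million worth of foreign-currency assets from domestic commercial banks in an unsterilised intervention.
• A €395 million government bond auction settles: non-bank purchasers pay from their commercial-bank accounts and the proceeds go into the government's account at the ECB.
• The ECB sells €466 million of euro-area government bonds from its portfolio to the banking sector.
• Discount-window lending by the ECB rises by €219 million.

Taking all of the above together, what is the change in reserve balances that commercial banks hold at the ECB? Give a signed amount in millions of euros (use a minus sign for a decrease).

FX purchase €936 million: the ECB pays by crediting reserve accounts → +€936M.
Government account inflow €395 million: funds move from bank reserves into the government account → −€395M.
OMO sale (to banks) €466 million: the buying banks pay out of their reserve balances → −€466M.
Discount-window loan €219 million: the loan is credited to the bank's reserve account → +€219M.
Net: 936 − 395 − 466 + 219 = +€294 million.

+€294 million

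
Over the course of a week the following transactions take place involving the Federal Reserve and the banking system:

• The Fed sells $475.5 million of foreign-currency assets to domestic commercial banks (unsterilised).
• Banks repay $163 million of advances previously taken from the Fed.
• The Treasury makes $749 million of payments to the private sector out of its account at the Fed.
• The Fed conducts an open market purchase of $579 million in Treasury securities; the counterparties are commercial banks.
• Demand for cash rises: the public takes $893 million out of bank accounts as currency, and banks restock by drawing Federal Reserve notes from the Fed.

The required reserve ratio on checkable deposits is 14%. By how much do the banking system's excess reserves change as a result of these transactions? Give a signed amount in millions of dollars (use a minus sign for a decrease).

-$183.34 million

FX sale $475.5 million: reserves −$475.5M, deposits 0.
Discount-window repayment $163 million: reserves −$163M, deposits 0.
Government spending $749 million: reserves +$749M, deposits +$749M.
OMO purchase (from banks) $579 million: reserves +$579M, deposits 0.
Currency withdrawal $893 million: reserves −$893M, deposits −$893M.
Totals: Δreserves = −$203.5M, Δdeposits = −$144M.
Δrequired reserves = 14% × −$144M = −$20.16M.
Δexcess reserves = Δreserves − Δrequired = −$203.5M − (−$20.16M) = -$183.34 million.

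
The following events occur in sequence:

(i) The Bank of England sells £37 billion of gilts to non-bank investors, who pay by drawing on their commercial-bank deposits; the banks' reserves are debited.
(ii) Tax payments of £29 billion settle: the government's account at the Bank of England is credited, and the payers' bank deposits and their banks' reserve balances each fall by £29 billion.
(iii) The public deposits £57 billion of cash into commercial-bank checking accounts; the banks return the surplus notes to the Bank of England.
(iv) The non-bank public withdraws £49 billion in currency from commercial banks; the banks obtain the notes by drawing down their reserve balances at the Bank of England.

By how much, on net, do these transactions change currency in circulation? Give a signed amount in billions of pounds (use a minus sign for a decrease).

-£8 billion

Asset sale (to non-banks) £37 billion: no currency enters or leaves circulation → 0.
Government account inflow £29 billion: no currency enters or leaves circulation → 0.
Currency deposit £57 billion: notes return to the central bank → −£57B.
Currency withdrawal £49 billion: notes leave the central bank → +£49B.
Net: 0 + 0 − 57 + 49 = -£8 billion.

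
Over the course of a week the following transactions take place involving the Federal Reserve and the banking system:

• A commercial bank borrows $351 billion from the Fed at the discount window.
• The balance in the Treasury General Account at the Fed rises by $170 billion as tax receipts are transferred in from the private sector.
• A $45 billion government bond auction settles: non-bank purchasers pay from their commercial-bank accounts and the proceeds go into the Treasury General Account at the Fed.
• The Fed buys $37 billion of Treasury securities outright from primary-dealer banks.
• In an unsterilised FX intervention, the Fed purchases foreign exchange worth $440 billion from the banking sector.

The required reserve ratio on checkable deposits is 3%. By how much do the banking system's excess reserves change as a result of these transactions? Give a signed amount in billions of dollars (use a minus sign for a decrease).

+$619.45 billion

Discount-window loan $351 billion: reserves +$351B, deposits 0.
Government account inflow $170 billion: reserves −$170B, deposits −$170B.
Government account inflow $45 billion: reserves −$45B, deposits −$45B.
OMO purchase (from banks) $37 billion: reserves +$37B, deposits 0.
FX purchase $440 billion: reserves +$440B, deposits 0.
Totals: Δreserves = +$613B, Δdeposits = −$215B.
Δrequired reserves = 3% × −$215B = −$6.45B.
Δexcess reserves = Δreserves − Δrequired = +$613B − (−$6.45B) = +$619.45 billion.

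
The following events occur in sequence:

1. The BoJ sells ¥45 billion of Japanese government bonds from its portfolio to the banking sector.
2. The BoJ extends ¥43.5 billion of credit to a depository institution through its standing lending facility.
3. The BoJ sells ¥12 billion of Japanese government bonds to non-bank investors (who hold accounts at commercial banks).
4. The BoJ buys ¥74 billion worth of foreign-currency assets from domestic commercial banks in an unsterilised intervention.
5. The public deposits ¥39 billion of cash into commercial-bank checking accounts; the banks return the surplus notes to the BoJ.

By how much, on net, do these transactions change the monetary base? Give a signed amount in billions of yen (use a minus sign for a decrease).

+¥60.5 billion

OMO sale (to banks) ¥45 billion: BoJ balance sheet contracts → −¥45B.
Discount-window loan ¥43.5 billion: BoJ balance sheet expands → +¥43.5B.
Asset sale (to non-banks) ¥12 billion: BoJ balance sheet contracts → −¥12B.
FX purchase ¥74 billion: BoJ balance sheet expands → +¥74B.
Currency deposit ¥39 billion: just a shift between currency and reserves — both are base money → 0.
Net: −45 + 43.5 − 12 + 74 + 0 = +¥60.5 billion.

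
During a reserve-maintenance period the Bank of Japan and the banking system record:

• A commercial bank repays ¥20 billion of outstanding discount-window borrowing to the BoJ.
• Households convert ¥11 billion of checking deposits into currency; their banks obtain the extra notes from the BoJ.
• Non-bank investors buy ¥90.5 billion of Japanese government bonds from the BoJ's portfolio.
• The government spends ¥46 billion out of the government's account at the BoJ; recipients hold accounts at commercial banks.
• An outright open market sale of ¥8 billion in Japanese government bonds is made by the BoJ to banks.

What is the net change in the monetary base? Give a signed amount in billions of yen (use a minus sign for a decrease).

Discount-window repayment ¥20 billion: BoJ balance sheet contracts → −¥20B.
Currency withdrawal ¥11 billion: just a shift between currency and reserves — both are base money → 0.
Asset sale (to non-banks) ¥90.5 billion: BoJ balance sheet contracts → −¥90.5B.
Government spending ¥46 billion: a non-base liability converts back to reserves → +¥46B.
OMO sale (to banks) ¥8 billion: BoJ balance sheet contracts → −¥8B.
Net: −20 + 0 − 90.5 + 46 − 8 = -¥72.5 billion.

-¥72.5 billion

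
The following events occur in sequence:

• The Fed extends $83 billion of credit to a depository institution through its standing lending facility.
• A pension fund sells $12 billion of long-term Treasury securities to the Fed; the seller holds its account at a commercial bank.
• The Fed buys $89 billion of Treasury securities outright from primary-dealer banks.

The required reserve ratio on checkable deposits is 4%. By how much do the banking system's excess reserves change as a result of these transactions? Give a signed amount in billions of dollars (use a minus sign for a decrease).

+$183.52 billion

Discount-window loan $83 billion: reserves +$83B, deposits 0.
Asset purchase (from non-banks) $12 billion: reserves +$12B, deposits +$12B.
OMO purchase (from banks) $89 billion: reserves +$89B, deposits 0.
Totals: Δreserves = +$184B, Δdeposits = +$12B.
Δrequired reserves = 4% × +$12B = +$0.48B.
Δexcess reserves = Δreserves − Δrequired = +$184B − (+$0.48B) = +$183.52 billion.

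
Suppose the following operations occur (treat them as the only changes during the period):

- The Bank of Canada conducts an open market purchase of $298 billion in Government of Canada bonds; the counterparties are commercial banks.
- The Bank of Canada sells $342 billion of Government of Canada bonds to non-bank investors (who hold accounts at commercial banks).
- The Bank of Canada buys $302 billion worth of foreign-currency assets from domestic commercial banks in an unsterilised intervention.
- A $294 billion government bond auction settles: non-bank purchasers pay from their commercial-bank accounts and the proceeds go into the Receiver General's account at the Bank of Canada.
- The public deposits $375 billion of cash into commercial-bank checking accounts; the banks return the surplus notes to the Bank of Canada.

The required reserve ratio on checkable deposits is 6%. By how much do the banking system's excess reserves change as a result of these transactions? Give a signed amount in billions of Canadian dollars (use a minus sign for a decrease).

+$354.66 billion

OMO purchase (from banks) $298 billion: reserves +$298B, deposits 0.
Asset sale (to non-banks) $342 billion: reserves −$342B, deposits −$342B.
FX purchase $302 billion: reserves +$302B, deposits 0.
Government account inflow $294 billion: reserves −$294B, deposits −$294B.
Currency deposit $375 billion: reserves +$375B, deposits +$375B.
Totals: Δreserves = +$339B, Δdeposits = −$261B.
Δrequired reserves = 6% × −$261B = −$15.66B.
Δexcess reserves = Δreserves − Δrequired = +$339B − (−$15.66B) = +$354.66 billion.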